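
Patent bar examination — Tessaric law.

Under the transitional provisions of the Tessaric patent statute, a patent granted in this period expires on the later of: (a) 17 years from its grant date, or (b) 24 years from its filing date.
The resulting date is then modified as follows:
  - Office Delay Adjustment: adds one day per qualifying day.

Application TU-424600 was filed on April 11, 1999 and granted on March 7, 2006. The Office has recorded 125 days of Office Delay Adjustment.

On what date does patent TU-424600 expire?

(a) grant + 17 years → 7 March 2023.
(b) filing + 24 years → 11 April 2023.
Later of the two: 11 April 2023.
Office Delay Adjustment: +125 days → 14 August 2023.

2023-08-14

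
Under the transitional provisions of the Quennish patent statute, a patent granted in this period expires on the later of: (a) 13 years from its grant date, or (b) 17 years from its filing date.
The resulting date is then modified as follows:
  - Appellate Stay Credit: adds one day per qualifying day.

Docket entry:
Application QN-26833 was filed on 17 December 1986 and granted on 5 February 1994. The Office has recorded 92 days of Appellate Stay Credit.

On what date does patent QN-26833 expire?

2007-05-08

(a) grant + 13 years → 5 February 2007.
(b) filing + 17 years → 17 December 2003.
Later of the two: 5 February 2007.
Appellate Stay Credit: +92 days → 8 May 2007.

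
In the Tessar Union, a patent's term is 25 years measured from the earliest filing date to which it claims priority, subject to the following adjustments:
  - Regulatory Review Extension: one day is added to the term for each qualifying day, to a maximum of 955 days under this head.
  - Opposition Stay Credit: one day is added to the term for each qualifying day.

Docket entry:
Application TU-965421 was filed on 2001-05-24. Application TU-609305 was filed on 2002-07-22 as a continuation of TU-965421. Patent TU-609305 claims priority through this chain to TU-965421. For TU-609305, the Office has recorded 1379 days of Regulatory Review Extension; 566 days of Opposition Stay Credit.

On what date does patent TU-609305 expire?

Earliest priority filing: 24 May 2001.
Base term: 24 May 2001 + 25 years → 24 May 2026.
Regulatory Review Extension: 1379 days claimed exceeds the 955-day cap, so +955 days → 3 January 2029.
Opposition Stay Credit: +566 days → 23 July 2030.

July 23, 2030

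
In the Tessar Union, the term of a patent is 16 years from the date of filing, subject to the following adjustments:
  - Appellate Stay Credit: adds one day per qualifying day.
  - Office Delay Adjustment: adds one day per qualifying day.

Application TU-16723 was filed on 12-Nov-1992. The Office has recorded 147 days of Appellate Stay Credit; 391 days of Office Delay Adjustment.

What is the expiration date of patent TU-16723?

May 4, 2010

Base term: filing date + 16 years → 12 November 2008.
Appellate Stay Credit: +147 days → 8 April 2009.
Office Delay Adjustment: +391 days → 4 May 2010.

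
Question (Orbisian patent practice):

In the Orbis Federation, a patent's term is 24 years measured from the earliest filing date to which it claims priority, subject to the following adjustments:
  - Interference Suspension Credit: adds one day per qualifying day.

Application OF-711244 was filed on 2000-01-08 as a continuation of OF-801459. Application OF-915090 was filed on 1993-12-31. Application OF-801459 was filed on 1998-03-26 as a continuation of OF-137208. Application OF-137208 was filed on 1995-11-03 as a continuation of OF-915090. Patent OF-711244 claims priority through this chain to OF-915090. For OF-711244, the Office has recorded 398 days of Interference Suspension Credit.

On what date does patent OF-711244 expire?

Earliest priority filing: 31 December 1993.
Base term: 31 December 1993 + 24 years → 31 December 2017.
Interference Suspension Credit: +398 days → 2 February 2019.

2019-02-02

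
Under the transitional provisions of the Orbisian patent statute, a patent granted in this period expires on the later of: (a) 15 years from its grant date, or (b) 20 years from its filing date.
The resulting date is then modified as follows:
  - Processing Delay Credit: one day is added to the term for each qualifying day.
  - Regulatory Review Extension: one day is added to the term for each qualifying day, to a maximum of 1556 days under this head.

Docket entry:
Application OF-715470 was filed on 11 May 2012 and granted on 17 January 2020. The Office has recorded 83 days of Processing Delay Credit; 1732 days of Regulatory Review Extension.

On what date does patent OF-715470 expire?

2039-07-14

(a) grant + 15 years → 17 January 2035.
(b) filing + 20 years → 11 May 2032.
Later of the two: 17 January 2035.
Processing Delay Credit: +83 days → 10 April 2035.
Regulatory Review Extension: 1732 days claimed exceeds the 1556-day cap, so +1556 days → 14 July 2039.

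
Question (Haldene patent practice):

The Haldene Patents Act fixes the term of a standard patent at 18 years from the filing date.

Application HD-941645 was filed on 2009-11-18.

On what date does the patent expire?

2027-11-18

Filing date + 18 years → 18 November 2027.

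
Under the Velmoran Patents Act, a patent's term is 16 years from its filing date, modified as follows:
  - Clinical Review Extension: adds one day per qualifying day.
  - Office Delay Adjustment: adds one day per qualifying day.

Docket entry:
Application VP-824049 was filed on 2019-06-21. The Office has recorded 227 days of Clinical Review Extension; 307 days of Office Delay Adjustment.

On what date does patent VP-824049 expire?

December 6, 2036

Base term: filing date + 16 years → 21 June 2035.
Clinical Review Extension: +227 days → 3 February 2036.
Office Delay Adjustment: +307 days → 6 December 2036.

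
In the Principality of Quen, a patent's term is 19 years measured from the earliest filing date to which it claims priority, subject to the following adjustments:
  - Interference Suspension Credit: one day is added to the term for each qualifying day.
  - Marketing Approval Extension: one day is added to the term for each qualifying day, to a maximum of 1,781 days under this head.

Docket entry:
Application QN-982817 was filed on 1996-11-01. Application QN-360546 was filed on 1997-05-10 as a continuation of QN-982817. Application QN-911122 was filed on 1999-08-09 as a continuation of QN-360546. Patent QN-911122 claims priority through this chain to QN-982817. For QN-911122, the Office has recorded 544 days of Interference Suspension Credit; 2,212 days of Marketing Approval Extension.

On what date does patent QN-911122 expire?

2022-03-14

Earliest priority filing: 1 November 1996.
Base term: 1 November 1996 + 19 years → 1 November 2015.
Interference Suspension Credit: +544 days → 28 April 2017.
Marketing Approval Extension: 2212 days claimed exceeds the 1781-day cap, so +1781 days → 14 March 2022.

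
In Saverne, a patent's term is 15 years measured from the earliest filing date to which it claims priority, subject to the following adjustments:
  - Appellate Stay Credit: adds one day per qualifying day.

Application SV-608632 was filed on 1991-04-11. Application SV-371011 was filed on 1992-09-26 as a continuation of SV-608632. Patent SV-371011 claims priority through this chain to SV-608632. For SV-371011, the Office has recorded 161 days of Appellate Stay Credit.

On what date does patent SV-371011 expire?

2006-09-19

Earliest priority filing: 11 April 1991.
Base term: 11 April 1991 + 15 years → 11 April 2006.
Appellate Stay Credit: +161 days → 19 September 2006.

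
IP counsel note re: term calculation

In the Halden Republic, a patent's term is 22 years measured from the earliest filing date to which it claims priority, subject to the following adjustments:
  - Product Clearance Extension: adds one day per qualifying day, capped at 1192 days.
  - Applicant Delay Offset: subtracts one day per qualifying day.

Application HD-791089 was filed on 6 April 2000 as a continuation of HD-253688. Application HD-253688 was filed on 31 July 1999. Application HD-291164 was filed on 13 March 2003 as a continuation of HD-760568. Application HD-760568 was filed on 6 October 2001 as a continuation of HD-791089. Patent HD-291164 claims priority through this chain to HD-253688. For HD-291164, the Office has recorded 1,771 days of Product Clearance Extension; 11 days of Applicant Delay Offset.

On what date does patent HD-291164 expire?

Earliest priority filing: 31 July 1999.
Base term: 31 July 1999 + 22 years → 31 July 2021.
Product Clearance Extension: 1771 days claimed exceeds the 1192-day cap, so +1192 days → 4 November 2024.
Applicant Delay Offset: −11 days → 24 October 2024.

October 24, 2024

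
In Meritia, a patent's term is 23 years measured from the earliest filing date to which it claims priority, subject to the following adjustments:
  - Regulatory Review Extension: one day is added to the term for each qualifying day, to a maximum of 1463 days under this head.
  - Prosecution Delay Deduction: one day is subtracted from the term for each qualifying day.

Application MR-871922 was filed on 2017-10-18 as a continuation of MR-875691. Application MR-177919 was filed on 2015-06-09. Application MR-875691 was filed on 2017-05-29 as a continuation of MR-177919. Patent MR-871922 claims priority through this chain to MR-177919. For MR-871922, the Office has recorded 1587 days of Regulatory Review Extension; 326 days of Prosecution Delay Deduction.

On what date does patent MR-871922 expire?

2041-07-20

Earliest priority filing: 9 June 2015.
Base term: 9 June 2015 + 23 years → 9 June 2038.
Regulatory Review Extension: 1587 days claimed exceeds the 1463-day cap, so +1463 days → 11 June 2042.
Prosecution Delay Deduction: −326 days → 20 July 2041.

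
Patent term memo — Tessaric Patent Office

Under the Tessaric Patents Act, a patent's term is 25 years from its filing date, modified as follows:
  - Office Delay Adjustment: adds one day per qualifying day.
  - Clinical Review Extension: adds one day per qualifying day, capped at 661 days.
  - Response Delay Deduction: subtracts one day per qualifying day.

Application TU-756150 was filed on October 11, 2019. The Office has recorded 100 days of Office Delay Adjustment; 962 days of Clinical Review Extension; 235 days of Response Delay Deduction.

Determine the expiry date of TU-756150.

March 21, 2046

Base term: filing date + 25 years → 11 October 2044.
Office Delay Adjustment: +100 days → 19 January 2045.
Clinical Review Extension: 962 days claimed exceeds the 661-day cap, so +661 days → 11 November 2046.
Response Delay Deduction: −235 days → 21 March 2046.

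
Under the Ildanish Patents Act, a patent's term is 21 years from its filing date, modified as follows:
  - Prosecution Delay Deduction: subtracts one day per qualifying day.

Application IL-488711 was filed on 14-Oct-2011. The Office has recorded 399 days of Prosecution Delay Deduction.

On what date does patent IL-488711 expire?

September 11, 2031

Base term: filing date + 21 years → 14 October 2032.
Prosecution Delay Deduction: −399 days → 11 September 2031.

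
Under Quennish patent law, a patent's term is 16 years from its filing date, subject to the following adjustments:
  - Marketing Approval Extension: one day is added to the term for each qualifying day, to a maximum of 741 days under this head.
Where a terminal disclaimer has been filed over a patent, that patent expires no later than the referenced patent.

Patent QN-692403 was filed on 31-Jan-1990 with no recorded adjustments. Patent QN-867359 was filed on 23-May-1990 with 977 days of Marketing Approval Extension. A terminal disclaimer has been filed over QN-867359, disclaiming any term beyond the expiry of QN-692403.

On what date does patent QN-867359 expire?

January 31, 2006

Natural term of QN-867359:
  Base: filing + 16 years → 23 May 2006.
  Marketing Approval Extension: 977 days claimed exceeds the 741-day cap, so +741 days → 2 June 2008.
Expiry of referenced patent QN-692403:
  Base: filing + 16 years → 31 January 2006.
Terminal disclaimer: QN-867359 expires on the earlier of 2 June 2008 and 31 January 2006.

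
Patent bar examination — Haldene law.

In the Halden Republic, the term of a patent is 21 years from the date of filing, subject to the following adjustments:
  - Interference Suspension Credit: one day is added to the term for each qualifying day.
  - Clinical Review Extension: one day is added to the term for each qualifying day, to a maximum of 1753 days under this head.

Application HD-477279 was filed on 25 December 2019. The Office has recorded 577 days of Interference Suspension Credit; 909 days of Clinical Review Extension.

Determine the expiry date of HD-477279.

January 19, 2045

Base term: filing date + 21 years → 25 December 2040.
Interference Suspension Credit: +577 days → 25 July 2042.
Clinical Review Extension: 909 days (within the 1753-day cap) → +909 days → 19 January 2045.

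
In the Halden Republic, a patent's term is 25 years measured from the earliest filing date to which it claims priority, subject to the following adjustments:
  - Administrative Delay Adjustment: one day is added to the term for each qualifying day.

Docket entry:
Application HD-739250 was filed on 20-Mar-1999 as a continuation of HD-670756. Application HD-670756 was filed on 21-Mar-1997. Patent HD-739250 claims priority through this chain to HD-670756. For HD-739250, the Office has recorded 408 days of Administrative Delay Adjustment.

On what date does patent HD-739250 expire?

May 3, 2023

Earliest priority filing: 21 March 1997.
Base term: 21 March 1997 + 25 years → 21 March 2022.
Administrative Delay Adjustment: +408 days → 3 May 2023.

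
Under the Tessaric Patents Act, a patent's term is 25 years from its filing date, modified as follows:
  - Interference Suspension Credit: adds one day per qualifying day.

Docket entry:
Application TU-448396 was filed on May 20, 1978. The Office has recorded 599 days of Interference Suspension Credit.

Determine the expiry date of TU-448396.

Base term: filing date + 25 years → 20 May 2003.
Interference Suspension Credit: +599 days → 8 January 2005.

2005-01-08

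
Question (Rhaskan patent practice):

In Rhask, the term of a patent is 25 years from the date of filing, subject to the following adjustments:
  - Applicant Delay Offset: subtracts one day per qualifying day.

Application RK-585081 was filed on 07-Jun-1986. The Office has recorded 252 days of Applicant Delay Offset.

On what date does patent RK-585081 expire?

Base term: filing date + 25 years → 7 June 2011.
Applicant Delay Offset: −252 days → 28 September 2010.

September 28, 2010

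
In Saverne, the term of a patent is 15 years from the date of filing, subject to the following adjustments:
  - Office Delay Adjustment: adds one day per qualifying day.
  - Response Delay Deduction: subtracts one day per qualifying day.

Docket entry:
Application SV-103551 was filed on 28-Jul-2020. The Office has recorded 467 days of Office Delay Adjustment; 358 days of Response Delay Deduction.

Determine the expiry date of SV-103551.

Base term: filing date + 15 years → 28 July 2035.
Office Delay Adjustment: +467 days → 6 November 2036.
Response Delay Deduction: −358 days → 14 November 2035.

2035-11-14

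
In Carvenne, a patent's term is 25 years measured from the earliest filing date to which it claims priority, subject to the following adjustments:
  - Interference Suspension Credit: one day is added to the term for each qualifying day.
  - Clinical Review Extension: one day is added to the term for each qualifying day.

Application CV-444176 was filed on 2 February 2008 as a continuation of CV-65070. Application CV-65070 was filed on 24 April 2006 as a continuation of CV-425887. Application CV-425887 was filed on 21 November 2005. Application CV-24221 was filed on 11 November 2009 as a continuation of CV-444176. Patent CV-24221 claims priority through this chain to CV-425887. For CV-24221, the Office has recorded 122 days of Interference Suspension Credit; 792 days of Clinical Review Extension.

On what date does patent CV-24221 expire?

Earliest priority filing: 21 November 2005.
Base term: 21 November 2005 + 25 years → 21 November 2030.
Interference Suspension Credit: +122 days → 23 March 2031.
Clinical Review Extension: +792 days → 23 May 2033.

May 23, 2033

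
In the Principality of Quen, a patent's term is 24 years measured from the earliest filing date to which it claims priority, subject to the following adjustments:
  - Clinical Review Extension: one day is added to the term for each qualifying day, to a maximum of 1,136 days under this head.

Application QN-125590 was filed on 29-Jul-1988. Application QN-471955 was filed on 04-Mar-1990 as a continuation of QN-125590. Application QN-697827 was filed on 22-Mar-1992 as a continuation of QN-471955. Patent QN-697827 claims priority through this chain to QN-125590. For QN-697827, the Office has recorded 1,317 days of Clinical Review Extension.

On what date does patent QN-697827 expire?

Earliest priority filing: 29 July 1988.
Base term: 29 July 1988 + 24 years → 29 July 2012.
Clinical Review Extension: 1317 days claimed exceeds the 1136-day cap, so +1136 days → 8 September 2015.

2015-09-08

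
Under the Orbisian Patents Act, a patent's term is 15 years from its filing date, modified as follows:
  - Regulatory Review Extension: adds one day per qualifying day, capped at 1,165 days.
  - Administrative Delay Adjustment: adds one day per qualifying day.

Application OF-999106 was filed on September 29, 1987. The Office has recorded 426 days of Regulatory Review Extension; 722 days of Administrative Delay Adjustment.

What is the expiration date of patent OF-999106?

Base term: filing date + 15 years → 29 September 2002.
Regulatory Review Extension: 426 days (within the 1165-day cap) → +426 days → 29 November 2003.
Administrative Delay Adjustment: +722 days → 20 November 2005.

November 20, 2005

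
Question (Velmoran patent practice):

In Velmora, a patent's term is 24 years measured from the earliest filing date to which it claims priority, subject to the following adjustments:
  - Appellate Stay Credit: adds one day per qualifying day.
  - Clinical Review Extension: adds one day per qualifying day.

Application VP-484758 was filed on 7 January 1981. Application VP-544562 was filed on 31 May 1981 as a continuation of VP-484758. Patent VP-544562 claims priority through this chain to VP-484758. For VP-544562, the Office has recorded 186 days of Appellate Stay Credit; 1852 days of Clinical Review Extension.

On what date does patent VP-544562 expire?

Earliest priority filing: 7 January 1981.
Base term: 7 January 1981 + 24 years → 7 January 2005.
Appellate Stay Credit: +186 days → 12 July 2005.
Clinical Review Extension: +1852 days → 7 August 2010.

2010-08-07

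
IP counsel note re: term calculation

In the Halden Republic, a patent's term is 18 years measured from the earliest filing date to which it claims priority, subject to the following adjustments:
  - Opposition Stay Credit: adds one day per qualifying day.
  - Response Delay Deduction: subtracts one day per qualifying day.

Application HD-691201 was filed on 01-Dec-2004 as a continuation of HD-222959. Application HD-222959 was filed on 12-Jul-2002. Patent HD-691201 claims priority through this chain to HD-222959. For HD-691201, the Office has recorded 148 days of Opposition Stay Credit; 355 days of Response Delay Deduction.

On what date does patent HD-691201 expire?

Earliest priority filing: 12 July 2002.
Base term: 12 July 2002 + 18 years → 12 July 2020.
Opposition Stay Credit: +148 days → 7 December 2020.
Response Delay Deduction: −355 days → 18 December 2019.

December 18, 2019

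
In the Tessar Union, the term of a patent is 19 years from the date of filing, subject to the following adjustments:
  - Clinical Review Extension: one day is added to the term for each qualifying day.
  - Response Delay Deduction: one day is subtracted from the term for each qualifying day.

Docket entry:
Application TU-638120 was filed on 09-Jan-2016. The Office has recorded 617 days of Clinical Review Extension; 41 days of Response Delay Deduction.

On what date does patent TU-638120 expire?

2036-08-07

Base term: filing date + 19 years → 9 January 2035.
Clinical Review Extension: +617 days → 17 September 2036.
Response Delay Deduction: −41 days → 7 August 2036.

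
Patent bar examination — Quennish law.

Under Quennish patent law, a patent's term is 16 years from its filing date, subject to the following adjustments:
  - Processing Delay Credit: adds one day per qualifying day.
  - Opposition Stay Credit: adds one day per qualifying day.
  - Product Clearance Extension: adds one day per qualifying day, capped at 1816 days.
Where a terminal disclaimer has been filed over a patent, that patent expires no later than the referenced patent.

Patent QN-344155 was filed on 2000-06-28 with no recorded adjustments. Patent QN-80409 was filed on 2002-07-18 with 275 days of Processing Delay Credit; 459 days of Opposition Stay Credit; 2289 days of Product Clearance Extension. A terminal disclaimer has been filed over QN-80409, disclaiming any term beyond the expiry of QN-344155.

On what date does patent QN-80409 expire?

Natural term of QN-80409:
  Base: filing + 16 years → 18 July 2018.
  Processing Delay Credit: +275 days → 19 April 2019.
  Opposition Stay Credit: +459 days → 21 July 2020.
  Product Clearance Extension: 2289 days claimed exceeds the 1816-day cap, so +1816 days → 11 July 2025.
Expiry of referenced patent QN-344155:
  Base: filing + 16 years → 28 June 2016.
Terminal disclaimer: QN-80409 expires on the earlier of 11 July 2025 and 28 June 2016.

2016-06-28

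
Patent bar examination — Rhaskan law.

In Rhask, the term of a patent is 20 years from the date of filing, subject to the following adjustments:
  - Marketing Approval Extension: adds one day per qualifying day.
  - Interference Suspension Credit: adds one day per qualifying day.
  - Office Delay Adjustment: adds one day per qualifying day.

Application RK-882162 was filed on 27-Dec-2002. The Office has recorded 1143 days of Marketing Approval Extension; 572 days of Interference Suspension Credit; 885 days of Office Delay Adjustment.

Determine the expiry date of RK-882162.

2030-02-08

Base term: filing date + 20 years → 27 December 2022.
Marketing Approval Extension: +1143 days → 12 February 2026.
Interference Suspension Credit: +572 days → 7 September 2027.
Office Delay Adjustment: +885 days → 8 February 2030.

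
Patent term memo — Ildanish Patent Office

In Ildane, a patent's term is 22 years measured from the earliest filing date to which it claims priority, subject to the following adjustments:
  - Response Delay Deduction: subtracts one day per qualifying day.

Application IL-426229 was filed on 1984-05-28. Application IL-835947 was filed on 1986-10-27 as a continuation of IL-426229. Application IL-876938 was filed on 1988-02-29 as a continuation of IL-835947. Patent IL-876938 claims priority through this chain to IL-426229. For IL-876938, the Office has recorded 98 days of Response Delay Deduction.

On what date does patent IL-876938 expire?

February 19, 2006

Earliest priority filing: 28 May 1984.
Base term: 28 May 1984 + 22 years → 28 May 2006.
Response Delay Deduction: −98 days → 19 February 2006.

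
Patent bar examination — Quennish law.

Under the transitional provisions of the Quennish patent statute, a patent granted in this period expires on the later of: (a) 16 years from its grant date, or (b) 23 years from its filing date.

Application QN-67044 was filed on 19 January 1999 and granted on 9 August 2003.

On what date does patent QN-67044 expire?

January 19, 2022

(a) grant + 16 years → 9 August 2019.
(b) filing + 23 years → 19 January 2022.
Later of the two: 19 January 2022.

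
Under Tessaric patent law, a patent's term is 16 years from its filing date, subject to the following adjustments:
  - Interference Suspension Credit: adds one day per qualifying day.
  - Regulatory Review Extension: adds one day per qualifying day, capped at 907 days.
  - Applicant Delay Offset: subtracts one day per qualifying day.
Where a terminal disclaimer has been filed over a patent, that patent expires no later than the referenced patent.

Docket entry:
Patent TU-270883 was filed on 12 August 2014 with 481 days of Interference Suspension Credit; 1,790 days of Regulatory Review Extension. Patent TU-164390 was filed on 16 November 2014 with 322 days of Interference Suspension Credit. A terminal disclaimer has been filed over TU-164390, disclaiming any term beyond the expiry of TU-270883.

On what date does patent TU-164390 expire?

Natural term of TU-164390:
  Base: filing + 16 years → 16 November 2030.
  Interference Suspension Credit: +322 days → 4 October 2031.
Expiry of referenced patent TU-270883:
  Base: filing + 16 years → 12 August 2030.
  Interference Suspension Credit: +481 days → 6 December 2031.
  Regulatory Review Extension: 1790 days claimed exceeds the 907-day cap, so +907 days → 31 May 2034.
Terminal disclaimer: TU-164390 expires on the earlier of 4 October 2031 and 31 May 2034.

2031-10-04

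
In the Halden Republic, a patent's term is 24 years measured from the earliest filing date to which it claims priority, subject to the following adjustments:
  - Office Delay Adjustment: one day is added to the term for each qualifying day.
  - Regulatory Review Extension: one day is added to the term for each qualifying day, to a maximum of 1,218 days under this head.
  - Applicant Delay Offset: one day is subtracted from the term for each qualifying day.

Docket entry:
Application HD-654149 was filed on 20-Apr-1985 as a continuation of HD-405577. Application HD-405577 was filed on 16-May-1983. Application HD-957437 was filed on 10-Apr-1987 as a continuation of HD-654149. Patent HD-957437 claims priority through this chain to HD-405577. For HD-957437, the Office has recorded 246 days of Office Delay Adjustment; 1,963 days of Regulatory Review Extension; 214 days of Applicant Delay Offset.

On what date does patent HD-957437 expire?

October 17, 2010

Earliest priority filing: 16 May 1983.
Base term: 16 May 1983 + 24 years → 16 May 2007.
Office Delay Adjustment: +246 days → 17 January 2008.
Regulatory Review Extension: 1963 days claimed exceeds the 1218-day cap, so +1218 days → 19 May 2011.
Applicant Delay Offset: −214 days → 17 October 2010.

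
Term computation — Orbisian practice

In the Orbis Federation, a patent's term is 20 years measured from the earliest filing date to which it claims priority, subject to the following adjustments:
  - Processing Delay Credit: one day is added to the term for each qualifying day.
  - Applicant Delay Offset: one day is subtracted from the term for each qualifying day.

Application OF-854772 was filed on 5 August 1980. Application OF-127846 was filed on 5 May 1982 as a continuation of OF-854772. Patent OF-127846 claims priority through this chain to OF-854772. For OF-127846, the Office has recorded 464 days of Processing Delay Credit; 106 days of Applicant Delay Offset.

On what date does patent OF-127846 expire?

Earliest priority filing: 5 August 1980.
Base term: 5 August 1980 + 20 years → 5 August 2000.
Processing Delay Credit: +464 days → 12 November 2001.
Applicant Delay Offset: −106 days → 29 July 2001.

2001-07-29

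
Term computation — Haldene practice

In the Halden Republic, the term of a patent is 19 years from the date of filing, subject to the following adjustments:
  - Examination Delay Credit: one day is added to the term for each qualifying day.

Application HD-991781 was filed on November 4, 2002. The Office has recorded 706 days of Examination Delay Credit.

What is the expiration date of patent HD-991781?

Base term: filing date + 19 years → 4 November 2021.
Examination Delay Credit: +706 days → 11 October 2023.

October 11, 2023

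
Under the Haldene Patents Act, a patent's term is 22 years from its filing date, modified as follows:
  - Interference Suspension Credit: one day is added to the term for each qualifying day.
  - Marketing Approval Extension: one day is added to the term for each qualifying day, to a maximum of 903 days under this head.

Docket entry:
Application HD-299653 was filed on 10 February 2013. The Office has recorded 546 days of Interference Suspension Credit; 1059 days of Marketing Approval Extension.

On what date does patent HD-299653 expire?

2039-01-29

Base term: filing date + 22 years → 10 February 2035.
Interference Suspension Credit: +546 days → 9 August 2036.
Marketing Approval Extension: 1059 days claimed exceeds the 903-day cap, so +903 days → 29 January 2039.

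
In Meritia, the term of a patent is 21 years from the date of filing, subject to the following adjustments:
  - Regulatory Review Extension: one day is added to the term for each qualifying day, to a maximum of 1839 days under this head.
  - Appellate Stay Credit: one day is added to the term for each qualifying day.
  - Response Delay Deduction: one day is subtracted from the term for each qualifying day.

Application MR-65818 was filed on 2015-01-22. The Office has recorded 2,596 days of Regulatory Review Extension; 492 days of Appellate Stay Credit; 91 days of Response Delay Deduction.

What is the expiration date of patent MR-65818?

2042-03-11

Base term: filing date + 21 years → 22 January 2036.
Regulatory Review Extension: 2596 days claimed exceeds the 1839-day cap, so +1839 days → 3 February 2041.
Appellate Stay Credit: +492 days → 10 June 2042.
Response Delay Deduction: −91 days → 11 March 2042.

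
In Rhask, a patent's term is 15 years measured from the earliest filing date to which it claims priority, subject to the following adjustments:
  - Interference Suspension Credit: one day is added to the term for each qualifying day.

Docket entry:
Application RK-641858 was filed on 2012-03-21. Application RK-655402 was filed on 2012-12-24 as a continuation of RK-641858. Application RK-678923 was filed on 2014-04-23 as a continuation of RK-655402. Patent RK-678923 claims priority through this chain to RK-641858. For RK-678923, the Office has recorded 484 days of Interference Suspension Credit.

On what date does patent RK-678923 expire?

July 17, 2028

Earliest priority filing: 21 March 2012.
Base term: 21 March 2012 + 15 years → 21 March 2027.
Interference Suspension Credit: +484 days → 17 July 2028.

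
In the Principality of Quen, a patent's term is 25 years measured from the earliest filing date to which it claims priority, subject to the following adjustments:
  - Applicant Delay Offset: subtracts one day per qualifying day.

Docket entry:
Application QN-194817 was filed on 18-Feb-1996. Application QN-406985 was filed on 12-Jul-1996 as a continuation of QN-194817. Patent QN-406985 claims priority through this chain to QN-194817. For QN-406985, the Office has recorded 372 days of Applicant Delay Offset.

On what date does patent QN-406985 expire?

2020-02-12

Earliest priority filing: 18 February 1996.
Base term: 18 February 1996 + 25 years → 18 February 2021.
Applicant Delay Offset: −372 days → 12 February 2020.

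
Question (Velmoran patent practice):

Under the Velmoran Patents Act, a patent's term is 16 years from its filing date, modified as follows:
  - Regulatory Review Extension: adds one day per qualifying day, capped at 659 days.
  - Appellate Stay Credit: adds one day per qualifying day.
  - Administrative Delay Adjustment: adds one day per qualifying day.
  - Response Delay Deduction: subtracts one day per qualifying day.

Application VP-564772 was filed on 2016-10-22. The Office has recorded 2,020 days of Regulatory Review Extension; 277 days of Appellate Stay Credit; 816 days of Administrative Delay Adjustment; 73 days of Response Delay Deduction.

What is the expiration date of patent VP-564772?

May 28, 2037

Base term: filing date + 16 years → 22 October 2032.
Regulatory Review Extension: 2020 days claimed exceeds the 659-day cap, so +659 days → 12 August 2034.
Appellate Stay Credit: +277 days → 16 May 2035.
Administrative Delay Adjustment: +816 days → 9 August 2037.
Response Delay Deduction: −73 days → 28 May 2037.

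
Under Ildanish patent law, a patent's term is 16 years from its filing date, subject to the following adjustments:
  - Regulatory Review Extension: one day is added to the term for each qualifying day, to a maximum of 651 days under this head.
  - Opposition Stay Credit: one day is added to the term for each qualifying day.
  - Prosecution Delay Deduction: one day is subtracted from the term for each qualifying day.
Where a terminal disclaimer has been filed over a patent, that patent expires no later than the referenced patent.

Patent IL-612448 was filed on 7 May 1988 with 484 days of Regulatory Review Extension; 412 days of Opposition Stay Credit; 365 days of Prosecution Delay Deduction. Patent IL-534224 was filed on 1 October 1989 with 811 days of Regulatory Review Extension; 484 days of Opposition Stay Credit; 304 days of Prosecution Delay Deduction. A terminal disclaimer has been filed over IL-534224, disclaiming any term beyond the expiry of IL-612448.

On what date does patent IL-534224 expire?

October 20, 2005

Natural term of IL-534224:
  Base: filing + 16 years → 1 October 2005.
  Regulatory Review Extension: 811 days claimed exceeds the 651-day cap, so +651 days → 14 July 2007.
  Opposition Stay Credit: +484 days → 9 November 2008.
  Prosecution Delay Deduction: −304 days → 10 January 2008.
Expiry of referenced patent IL-612448:
  Base: filing + 16 years → 7 May 2004.
  Regulatory Review Extension: 484 days (within the 651-day cap) → +484 days → 3 September 2005.
  Opposition Stay Credit: +412 days → 20 October 2006.
  Prosecution Delay Deduction: −365 days → 20 October 2005.
Terminal disclaimer: IL-534224 expires on the earlier of 10 January 2008 and 20 October 2005.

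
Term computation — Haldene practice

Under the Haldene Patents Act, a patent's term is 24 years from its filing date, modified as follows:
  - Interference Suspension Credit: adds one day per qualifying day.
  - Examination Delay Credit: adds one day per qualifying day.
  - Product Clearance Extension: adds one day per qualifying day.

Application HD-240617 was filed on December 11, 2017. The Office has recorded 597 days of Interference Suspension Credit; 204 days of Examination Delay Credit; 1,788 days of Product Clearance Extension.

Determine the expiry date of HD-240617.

2049-01-12

Base term: filing date + 24 years → 11 December 2041.
Interference Suspension Credit: +597 days → 31 July 2043.
Examination Delay Credit: +204 days → 20 February 2044.
Product Clearance Extension: +1788 days → 12 January 2049.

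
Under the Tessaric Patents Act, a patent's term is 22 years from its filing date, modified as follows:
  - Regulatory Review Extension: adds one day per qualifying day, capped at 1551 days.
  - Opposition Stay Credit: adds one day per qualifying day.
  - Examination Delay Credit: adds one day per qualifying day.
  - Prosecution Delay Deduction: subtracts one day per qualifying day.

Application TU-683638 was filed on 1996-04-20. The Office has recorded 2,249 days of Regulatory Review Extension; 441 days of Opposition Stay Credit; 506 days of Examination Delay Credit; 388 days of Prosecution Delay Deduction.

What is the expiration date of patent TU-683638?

2024-01-29

Base term: filing date + 22 years → 20 April 2018.
Regulatory Review Extension: 2249 days claimed exceeds the 1551-day cap, so +1551 days → 19 July 2022.
Opposition Stay Credit: +441 days → 3 October 2023.
Examination Delay Credit: +506 days → 20 February 2025.
Prosecution Delay Deduction: −388 days → 29 January 2024.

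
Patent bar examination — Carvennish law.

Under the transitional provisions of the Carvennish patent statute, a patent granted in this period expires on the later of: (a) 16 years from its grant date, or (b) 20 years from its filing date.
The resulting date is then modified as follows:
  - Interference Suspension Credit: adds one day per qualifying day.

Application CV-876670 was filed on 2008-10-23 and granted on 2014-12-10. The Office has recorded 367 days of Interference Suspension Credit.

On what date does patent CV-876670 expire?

(a) grant + 16 years → 10 December 2030.
(b) filing + 20 years → 23 October 2028.
Later of the two: 10 December 2030.
Interference Suspension Credit: +367 days → 12 December 2031.

2031-12-12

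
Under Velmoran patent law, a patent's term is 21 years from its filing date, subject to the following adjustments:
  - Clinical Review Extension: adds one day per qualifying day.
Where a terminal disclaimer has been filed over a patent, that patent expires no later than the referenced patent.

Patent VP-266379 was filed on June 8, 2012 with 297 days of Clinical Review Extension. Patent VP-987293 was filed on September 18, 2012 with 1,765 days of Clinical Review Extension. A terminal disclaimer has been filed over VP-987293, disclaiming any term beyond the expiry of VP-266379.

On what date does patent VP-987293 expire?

Natural term of VP-987293:
  Base: filing + 21 years → 18 September 2033.
  Clinical Review Extension: +1765 days → 19 July 2038.
Expiry of referenced patent VP-266379:
  Base: filing + 21 years → 8 June 2033.
  Clinical Review Extension: +297 days → 1 April 2034.
Terminal disclaimer: VP-987293 expires on the earlier of 19 July 2038 and 1 April 2034.

April 1, 2034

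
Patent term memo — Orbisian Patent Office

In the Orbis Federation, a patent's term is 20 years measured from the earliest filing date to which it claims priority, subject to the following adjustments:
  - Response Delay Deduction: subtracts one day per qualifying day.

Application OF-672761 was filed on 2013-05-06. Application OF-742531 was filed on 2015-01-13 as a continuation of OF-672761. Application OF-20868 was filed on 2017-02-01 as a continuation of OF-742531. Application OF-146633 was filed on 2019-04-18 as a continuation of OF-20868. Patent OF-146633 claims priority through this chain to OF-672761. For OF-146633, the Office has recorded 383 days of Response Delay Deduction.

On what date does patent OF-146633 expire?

2032-04-18

Earliest priority filing: 6 May 2013.
Base term: 6 May 2013 + 20 years → 6 May 2033.
Response Delay Deduction: −383 days → 18 April 2032.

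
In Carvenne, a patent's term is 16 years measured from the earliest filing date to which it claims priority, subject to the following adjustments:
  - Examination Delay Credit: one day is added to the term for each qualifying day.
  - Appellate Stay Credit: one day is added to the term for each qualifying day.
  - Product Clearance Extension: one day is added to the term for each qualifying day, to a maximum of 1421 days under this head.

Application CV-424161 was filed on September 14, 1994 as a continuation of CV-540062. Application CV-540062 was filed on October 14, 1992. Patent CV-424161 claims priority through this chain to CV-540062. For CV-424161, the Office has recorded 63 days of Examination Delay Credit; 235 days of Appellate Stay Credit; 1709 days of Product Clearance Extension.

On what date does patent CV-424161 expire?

June 29, 2013

Earliest priority filing: 14 October 1992.
Base term: 14 October 1992 + 16 years → 14 October 2008.
Examination Delay Credit: +63 days → 16 December 2008.
Appellate Stay Credit: +235 days → 8 August 2009.
Product Clearance Extension: 1709 days claimed exceeds the 1421-day cap, so +1421 days → 29 June 2013.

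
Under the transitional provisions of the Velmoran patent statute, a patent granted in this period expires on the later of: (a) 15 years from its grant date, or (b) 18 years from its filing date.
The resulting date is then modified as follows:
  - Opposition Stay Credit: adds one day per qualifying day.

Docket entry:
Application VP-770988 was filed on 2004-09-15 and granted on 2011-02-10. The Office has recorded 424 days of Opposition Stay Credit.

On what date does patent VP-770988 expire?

(a) grant + 15 years → 10 February 2026.
(b) filing + 18 years → 15 September 2022.
Later of the two: 10 February 2026.
Opposition Stay Credit: +424 days → 10 April 2027.

April 10, 2027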